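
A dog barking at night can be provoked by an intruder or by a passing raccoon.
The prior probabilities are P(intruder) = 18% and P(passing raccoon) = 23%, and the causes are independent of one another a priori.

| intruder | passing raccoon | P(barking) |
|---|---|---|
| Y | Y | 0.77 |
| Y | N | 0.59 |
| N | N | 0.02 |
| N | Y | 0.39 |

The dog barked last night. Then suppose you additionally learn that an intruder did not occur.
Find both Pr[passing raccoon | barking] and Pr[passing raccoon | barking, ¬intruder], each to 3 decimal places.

Pr[passing raccoon | barking] ≈ 0.528; Pr[passing raccoon | barking, ¬intruder] ≈ 0.853

Sum P(barking|·) weighted by the priors over the 4 (intruder, passing raccoon) configurations:
  P(barking) = 0.02·0.82·0.77 + 0.39·0.82·0.23 + 0.59·0.18·0.77 + 0.77·0.18·0.23
        = 0.012628 + 0.073554 + 0.081774 + 0.031878 = 0.199834
The terms with passing raccoon present sum to 0.105432, so
  P(passing raccoon | barking) = 0.105432 / 0.199834 ≈ 0.528

With the extra evidence:
P(barking | ¬intruder) = 0.02·0.77 + 0.39·0.23 = 0.015400 + 0.089700 = 0.105100
The passing raccoon-present share is 0.39·0.23 = 0.089700.
So P(passing raccoon | barking, ¬intruder) = 0.089700/0.105100 ≈ 0.853.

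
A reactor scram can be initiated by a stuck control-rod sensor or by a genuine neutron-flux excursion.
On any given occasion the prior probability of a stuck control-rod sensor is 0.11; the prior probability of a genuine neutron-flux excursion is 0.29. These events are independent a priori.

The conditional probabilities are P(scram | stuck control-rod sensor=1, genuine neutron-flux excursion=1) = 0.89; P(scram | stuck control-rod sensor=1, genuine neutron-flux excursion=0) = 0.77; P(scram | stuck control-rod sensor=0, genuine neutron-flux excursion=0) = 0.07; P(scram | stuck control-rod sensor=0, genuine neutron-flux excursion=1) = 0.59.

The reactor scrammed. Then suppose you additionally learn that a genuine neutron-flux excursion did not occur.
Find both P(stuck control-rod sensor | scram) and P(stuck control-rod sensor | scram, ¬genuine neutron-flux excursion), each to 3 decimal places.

P(stuck control-rod sensor | scram) ≈ 0.311; P(stuck control-rod sensor | scram, ¬genuine neutron-flux excursion) ≈ 0.576

Weight on stuck control-rod sensor=true, given the evidence: 0.060137 + 0.028391 = 0.088528
Denominator P(scram): 0.07·0.89·0.71 + 0.59·0.89·0.29 + 0.77·0.11·0.71 + 0.89·0.11·0.29 = 0.285040
P(stuck control-rod sensor | scram) = 0.088528/0.285040 ≈ 0.311

Now also conditioning on genuine neutron-flux excursion≠true:
For the numerator, keep only stuck control-rod sensor=true terms: 0.77×0.11 = 0.084700
Denominator P(scram | ¬genuine neutron-flux excursion): 0.07×0.89 + 0.77×0.11 = 0.147000
P(stuck control-rod sensor | scram, ¬genuine neutron-flux excursion) = 0.084700/0.147000 ≈ 0.576
With genuine neutron-flux excursion excluded, stuck control-rod sensor must carry more of the explanatory weight for the scram.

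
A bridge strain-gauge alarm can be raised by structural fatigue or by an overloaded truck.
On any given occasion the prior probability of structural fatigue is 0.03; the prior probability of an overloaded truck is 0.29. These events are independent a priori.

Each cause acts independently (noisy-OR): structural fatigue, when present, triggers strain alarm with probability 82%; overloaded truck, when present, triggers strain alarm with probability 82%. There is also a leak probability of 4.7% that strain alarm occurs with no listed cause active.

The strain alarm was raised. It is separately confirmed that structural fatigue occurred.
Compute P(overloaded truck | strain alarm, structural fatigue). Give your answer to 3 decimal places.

Under noisy-OR, P(strain alarm | causes) = 1 − (1−0.047)·∏(1−qᵢ) over the active causes.
Enumerate both values of overloaded truck and weight by the priors:
  P(strain alarm | structural fatigue) = 0.82846*0.71 + 0.969123*0.29
        = 0.588207 + 0.281046 = 0.869253
Configurations with overloaded truck contribute 0.281046, so
  P(overloaded truck | strain alarm, structural fatigue) = 0.281046 / 0.869253 ≈ 0.323

P(overloaded truck | strain alarm, structural fatigue) ≈ 0.323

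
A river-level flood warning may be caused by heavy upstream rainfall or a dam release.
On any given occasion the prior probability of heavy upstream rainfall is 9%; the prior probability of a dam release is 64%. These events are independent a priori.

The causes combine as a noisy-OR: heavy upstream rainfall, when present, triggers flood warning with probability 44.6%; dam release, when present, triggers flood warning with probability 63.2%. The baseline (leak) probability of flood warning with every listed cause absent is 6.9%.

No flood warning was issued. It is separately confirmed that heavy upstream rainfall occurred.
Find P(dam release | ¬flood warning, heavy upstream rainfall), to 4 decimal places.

P(dam release | ¬flood warning, heavy upstream rainfall) ≈ 0.3955

Under noisy-OR, P(flood warning | causes) = 1 − (1−0.069)·∏(1−qᵢ) over the active causes.
Weight on dam release=true, given the evidence: 0.189805×0.64 = 0.121475
The normalizing constant is 0.515774×0.36 + 0.189805×0.64 = 0.307154
Posterior = 0.121475 / 0.307154 ≈ 0.3955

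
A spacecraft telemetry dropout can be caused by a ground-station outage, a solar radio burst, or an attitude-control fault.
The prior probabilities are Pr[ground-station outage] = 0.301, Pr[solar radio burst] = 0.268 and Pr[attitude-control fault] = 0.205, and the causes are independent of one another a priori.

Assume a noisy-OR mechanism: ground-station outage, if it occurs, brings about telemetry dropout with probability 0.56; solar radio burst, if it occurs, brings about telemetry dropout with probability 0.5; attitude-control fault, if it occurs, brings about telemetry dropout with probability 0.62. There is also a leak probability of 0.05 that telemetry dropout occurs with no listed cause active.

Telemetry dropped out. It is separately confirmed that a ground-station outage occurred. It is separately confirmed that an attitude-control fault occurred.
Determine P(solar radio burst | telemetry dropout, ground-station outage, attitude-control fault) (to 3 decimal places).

P(solar radio burst | telemetry dropout, ground-station outage, attitude-control fault) ≈ 0.286

Under noisy-OR, P(telemetry dropout | causes) = 1 − (1−0.05)·∏(1−qᵢ) over the active causes.
P(telemetry dropout | ground-station outage, attitude-control fault) = 0.84116*0.732 + 0.92058*0.268 = 0.615729 + 0.246715 = 0.862444
The solar radio burst-present share is 0.92058*0.268 = 0.246715.
So P(solar radio burst | telemetry dropout, ground-station outage, attitude-control fault) = 0.246715/0.862444 ≈ 0.286.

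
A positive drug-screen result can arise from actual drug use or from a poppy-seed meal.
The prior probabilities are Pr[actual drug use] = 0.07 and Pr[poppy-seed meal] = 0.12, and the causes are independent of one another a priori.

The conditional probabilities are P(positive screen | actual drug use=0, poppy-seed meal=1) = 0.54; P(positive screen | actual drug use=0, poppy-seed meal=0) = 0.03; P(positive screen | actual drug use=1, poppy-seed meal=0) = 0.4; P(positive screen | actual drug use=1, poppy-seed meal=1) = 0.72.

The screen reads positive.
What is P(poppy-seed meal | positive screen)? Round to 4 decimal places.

P(poppy-seed meal | positive screen) ≈ 0.5741

P(positive screen) = 0.03*0.93*0.88 + 0.54*0.93*0.12 + 0.4*0.07*0.88 + 0.72*0.07*0.12 = 0.024552 + 0.060264 + 0.024640 + 0.006048 = 0.115504
Restricting to configurations with poppy-seed meal present: 0.060264 + 0.006048 = 0.066312.
P(poppy-seed meal | positive screen) = 0.066312 / 0.115504 ≈ 0.5741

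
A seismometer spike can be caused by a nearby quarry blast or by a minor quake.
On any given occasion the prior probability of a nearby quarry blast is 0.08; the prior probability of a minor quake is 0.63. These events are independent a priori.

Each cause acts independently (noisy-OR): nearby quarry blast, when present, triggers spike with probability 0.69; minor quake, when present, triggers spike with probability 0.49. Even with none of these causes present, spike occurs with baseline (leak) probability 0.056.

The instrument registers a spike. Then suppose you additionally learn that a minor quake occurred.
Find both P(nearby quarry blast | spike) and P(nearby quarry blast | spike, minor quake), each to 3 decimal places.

P(nearby quarry blast | spike) ≈ 0.166; P(nearby quarry blast | spike, minor quake) ≈ 0.125

Under noisy-OR, P(spike | causes) = 1 − (1−0.056)·∏(1−qᵢ) over the active causes.
P(spike) = 0.056*0.92*0.37 + 0.51856*0.92*0.63 + 0.70736*0.08*0.37 + 0.850754*0.08*0.63 = 0.019062 + 0.300557 + 0.020938 + 0.042878 = 0.383435
The nearby quarry blast-present share is 0.020938 + 0.042878 = 0.063816.
So P(nearby quarry blast | spike) = 0.063816/0.383435 ≈ 0.166.

Now also conditioning on minor quake=true:
P(spike | minor quake) = 0.51856·0.92 + 0.850754·0.08 = 0.477075 + 0.068060 = 0.545135
The nearby quarry blast-present share is 0.850754·0.08 = 0.068060.
So P(nearby quarry blast | spike, minor quake) = 0.068060/0.545135 ≈ 0.125.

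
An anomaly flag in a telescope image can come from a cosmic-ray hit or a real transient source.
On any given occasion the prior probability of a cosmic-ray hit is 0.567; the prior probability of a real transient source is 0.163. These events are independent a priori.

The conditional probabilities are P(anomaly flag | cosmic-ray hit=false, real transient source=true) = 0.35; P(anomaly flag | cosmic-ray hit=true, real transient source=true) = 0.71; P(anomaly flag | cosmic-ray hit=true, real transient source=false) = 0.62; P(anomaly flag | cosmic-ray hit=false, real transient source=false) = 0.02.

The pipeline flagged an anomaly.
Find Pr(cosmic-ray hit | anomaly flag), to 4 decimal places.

Pr(cosmic-ray hit | anomaly flag) ≈ 0.9185

Enumerate the 4 (cosmic-ray hit, real transient source) configurations and weight by the priors:
  P(anomaly flag) = 0.02×0.433×0.837 + 0.35×0.433×0.163 + 0.62×0.567×0.837 + 0.71×0.567×0.163
        = 0.007248 + 0.024703 + 0.294239 + 0.065619 = 0.391809
Configurations with cosmic-ray hit contribute 0.359858, so
  P(cosmic-ray hit | anomaly flag) = 0.359858 / 0.391809 ≈ 0.9185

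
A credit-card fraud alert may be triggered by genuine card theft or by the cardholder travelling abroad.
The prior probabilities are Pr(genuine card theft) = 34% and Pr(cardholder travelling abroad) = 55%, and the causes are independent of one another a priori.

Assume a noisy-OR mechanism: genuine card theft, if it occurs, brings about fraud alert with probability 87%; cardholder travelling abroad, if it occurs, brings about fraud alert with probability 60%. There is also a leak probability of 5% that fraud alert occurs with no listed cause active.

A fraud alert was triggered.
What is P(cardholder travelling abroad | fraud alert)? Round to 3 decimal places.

Under noisy-OR, P(fraud alert | causes) = 1 − (1−0.05)·∏(1−qᵢ) over the active causes.
For the numerator, keep only cardholder travelling abroad=true terms: 0.225060 + 0.177762 = 0.402822
The normalizing constant is 0.05*0.66*0.45 + 0.62*0.66*0.55 + 0.8765*0.34*0.45 + 0.9506*0.34*0.55 = 0.551777
P(cardholder travelling abroad | fraud alert) = 0.402822/0.551777 ≈ 0.730

P(cardholder travelling abroad | fraud alert) ≈ 0.730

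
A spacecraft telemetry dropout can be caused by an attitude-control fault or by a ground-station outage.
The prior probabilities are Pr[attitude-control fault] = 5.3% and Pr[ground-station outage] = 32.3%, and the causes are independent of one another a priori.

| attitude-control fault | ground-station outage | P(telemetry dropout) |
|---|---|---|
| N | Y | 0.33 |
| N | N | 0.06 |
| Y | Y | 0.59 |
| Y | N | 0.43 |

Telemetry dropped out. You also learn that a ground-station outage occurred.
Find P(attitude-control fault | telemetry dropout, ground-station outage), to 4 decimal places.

P(attitude-control fault | telemetry dropout, ground-station outage) ≈ 0.0910

Enumerate both values of attitude-control fault and weight by the priors:
  P(telemetry dropout | ground-station outage) = 0.33×0.947 + 0.59×0.053
        = 0.312510 + 0.031270 = 0.343780
Configurations with attitude-control fault contribute 0.031270, so
  P(attitude-control fault | telemetry dropout, ground-station outage) = 0.031270 / 0.343780 ≈ 0.0910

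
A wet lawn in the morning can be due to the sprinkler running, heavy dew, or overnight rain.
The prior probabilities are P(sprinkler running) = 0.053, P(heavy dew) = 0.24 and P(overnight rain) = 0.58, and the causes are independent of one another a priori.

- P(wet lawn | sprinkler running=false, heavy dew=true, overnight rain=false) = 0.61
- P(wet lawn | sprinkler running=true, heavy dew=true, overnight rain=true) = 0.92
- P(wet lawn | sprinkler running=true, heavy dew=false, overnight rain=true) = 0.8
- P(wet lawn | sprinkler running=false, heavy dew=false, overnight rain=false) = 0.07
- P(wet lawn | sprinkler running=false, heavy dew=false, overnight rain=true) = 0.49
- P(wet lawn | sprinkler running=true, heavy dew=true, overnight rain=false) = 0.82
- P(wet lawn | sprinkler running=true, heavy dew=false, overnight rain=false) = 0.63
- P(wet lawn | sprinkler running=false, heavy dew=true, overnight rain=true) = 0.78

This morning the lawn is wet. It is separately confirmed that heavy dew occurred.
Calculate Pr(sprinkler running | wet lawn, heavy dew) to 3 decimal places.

Sum P(wet lawn|·) weighted by the priors over the 4 (sprinkler running, overnight rain) configurations:
  P(wet lawn | heavy dew) = 0.61*0.947*0.42 + 0.78*0.947*0.58 + 0.82*0.053*0.42 + 0.92*0.053*0.58
        = 0.242621 + 0.428423 + 0.018253 + 0.028281 = 0.717578
Configurations with sprinkler running contribute 0.046534, so
  P(sprinkler running | wet lawn, heavy dew) = 0.046534 / 0.717578 ≈ 0.065

Pr(sprinkler running | wet lawn, heavy dew) ≈ 0.065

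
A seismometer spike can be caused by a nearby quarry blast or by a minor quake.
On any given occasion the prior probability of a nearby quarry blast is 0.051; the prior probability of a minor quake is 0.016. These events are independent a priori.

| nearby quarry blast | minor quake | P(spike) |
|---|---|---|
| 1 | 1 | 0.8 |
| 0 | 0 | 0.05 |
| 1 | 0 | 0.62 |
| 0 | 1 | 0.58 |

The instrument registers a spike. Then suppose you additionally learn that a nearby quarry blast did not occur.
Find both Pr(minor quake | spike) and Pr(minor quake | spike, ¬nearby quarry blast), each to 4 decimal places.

Enumerate the 4 (nearby quarry blast, minor quake) configurations and weight by the priors:
  P(spike) = 0.05×0.949×0.984 + 0.58×0.949×0.016 + 0.62×0.051×0.984 + 0.8×0.051×0.016
        = 0.046691 + 0.008807 + 0.031114 + 0.000653 = 0.087265
The terms with minor quake present sum to 0.009460, so
  P(minor quake | spike) = 0.009460 / 0.087265 ≈ 0.1084

Now also conditioning on nearby quarry blast≠true:
P(spike | ¬nearby quarry blast) = 0.05×0.984 + 0.58×0.016 = 0.049200 + 0.009280 = 0.058480
The minor quake-present share is 0.58×0.016 = 0.009280.
Hence the posterior is 0.009280/0.058480 ≈ 0.1587.
Ruling out nearby quarry blast raises the posterior on minor quake — the flip side of explaining away.

Pr(minor quake | spike) ≈ 0.1084; Pr(minor quake | spike, ¬nearby quarry blast) ≈ 0.1587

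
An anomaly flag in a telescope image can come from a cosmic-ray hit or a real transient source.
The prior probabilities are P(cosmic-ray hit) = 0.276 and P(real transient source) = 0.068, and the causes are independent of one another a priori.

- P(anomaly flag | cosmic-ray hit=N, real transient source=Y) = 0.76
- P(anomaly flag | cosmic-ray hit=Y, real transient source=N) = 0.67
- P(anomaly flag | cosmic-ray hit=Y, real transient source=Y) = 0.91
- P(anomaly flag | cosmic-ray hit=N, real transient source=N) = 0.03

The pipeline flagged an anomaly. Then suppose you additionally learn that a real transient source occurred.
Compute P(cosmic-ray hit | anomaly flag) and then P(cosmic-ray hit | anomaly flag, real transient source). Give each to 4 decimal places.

P(cosmic-ray hit | anomaly flag) ≈ 0.7666; P(cosmic-ray hit | anomaly flag, real transient source) ≈ 0.3134

Weight on cosmic-ray hit=true, given the evidence: 0.172345 + 0.017079 = 0.189424
Normalizer over all consistent configurations: 0.03*0.724*0.932 + 0.76*0.724*0.068 + 0.67*0.276*0.932 + 0.91*0.276*0.068 = 0.247083
P(cosmic-ray hit | anomaly flag) = 0.189424/0.247083 ≈ 0.7666

Now condition on the additional information:
Weight on cosmic-ray hit=true, given the evidence: 0.91×0.276 = 0.251160
Denominator P(anomaly flag | real transient source): 0.76×0.724 + 0.91×0.276 = 0.801400
Posterior = 0.251160 / 0.801400 ≈ 0.3134
Conditioning on real transient source lowers the posterior on cosmic-ray hit: the classic explaining-away effect in a common-effect structure.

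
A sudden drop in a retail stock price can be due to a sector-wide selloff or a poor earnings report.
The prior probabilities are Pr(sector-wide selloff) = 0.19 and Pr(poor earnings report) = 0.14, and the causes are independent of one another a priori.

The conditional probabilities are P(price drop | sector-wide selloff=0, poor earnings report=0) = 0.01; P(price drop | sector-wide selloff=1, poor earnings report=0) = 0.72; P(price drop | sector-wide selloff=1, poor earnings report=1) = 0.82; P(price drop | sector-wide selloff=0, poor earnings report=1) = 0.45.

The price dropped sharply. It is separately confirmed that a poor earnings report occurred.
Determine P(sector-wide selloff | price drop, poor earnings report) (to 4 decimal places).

Sum P(price drop|·) weighted by the priors over both values of sector-wide selloff:
  P(price drop | poor earnings report) = 0.45·0.81 + 0.82·0.19
        = 0.364500 + 0.155800 = 0.520300
The terms with sector-wide selloff present sum to 0.155800, so
  P(sector-wide selloff | price drop, poor earnings report) = 0.155800 / 0.520300 ≈ 0.2994

P(sector-wide selloff | price drop, poor earnings report) ≈ 0.2994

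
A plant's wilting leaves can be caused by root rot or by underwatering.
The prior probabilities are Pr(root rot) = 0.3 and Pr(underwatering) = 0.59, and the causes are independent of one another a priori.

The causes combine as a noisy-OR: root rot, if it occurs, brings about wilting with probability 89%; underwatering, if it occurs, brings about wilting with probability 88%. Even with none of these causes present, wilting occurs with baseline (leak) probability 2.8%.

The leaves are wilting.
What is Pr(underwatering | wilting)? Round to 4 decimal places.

Pr(underwatering | wilting) ≈ 0.8207

Under noisy-OR, P(wilting | causes) = 1 − (1−0.028)·∏(1−qᵢ) over the active causes.
P(wilting) = 0.028*0.7*0.41 + 0.88336*0.7*0.59 + 0.89308*0.3*0.41 + 0.98717*0.3*0.59 = 0.008036 + 0.364828 + 0.109849 + 0.174729 = 0.657442
Of this, 0.539557 comes from 0.364828 + 0.174729 (the underwatering=true cases).
So P(underwatering | wilting) = 0.539557/0.657442 ≈ 0.8207.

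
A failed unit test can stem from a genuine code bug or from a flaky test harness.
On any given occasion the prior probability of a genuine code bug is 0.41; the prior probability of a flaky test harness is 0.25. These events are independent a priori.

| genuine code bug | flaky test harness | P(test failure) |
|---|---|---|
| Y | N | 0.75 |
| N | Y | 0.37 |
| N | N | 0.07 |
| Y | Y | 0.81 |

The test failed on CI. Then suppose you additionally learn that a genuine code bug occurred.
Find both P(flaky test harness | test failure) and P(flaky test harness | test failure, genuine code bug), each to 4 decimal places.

P(flaky test harness | test failure) ≈ 0.3447; P(flaky test harness | test failure, genuine code bug) ≈ 0.2647

Numerator (weight on configurations with flaky test harness): 0.054575 + 0.083025 = 0.137600
The normalizing constant is 0.07×0.59×0.75 + 0.37×0.59×0.25 + 0.75×0.41×0.75 + 0.81×0.41×0.25 = 0.399200
Posterior = 0.137600 / 0.399200 ≈ 0.3447

With the extra evidence:
P(test failure | genuine code bug) = 0.75×0.75 + 0.81×0.25 = 0.562500 + 0.202500 = 0.765000
Of this, 0.202500 comes from 0.81×0.25 (the flaky test harness=true cases).
Hence the posterior is 0.202500/0.765000 ≈ 0.2647.
This is intercausal reasoning (explaining away): once genuine code bug accounts for the test failure, flaky test harness becomes less likely.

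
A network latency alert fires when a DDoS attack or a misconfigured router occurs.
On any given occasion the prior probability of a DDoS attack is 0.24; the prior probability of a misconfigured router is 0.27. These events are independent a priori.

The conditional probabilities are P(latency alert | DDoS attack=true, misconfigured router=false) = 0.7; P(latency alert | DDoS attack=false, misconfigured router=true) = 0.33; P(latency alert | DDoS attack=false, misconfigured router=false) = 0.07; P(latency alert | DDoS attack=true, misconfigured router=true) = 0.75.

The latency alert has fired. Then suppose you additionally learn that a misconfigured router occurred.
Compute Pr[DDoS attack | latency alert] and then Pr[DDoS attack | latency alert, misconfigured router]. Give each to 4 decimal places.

P(latency alert) = 0.07×0.76×0.73 + 0.33×0.76×0.27 + 0.7×0.24×0.73 + 0.75×0.24×0.27 = 0.038836 + 0.067716 + 0.122640 + 0.048600 = 0.277792
Restricting to configurations with DDoS attack present: 0.122640 + 0.048600 = 0.171240.
P(DDoS attack | latency alert) = 0.171240 / 0.277792 ≈ 0.6164

With the extra evidence:
Numerator (weight on configurations with DDoS attack): 0.75·0.24 = 0.180000
The normalizing constant is 0.33·0.76 + 0.75·0.24 = 0.430800
Posterior = 0.180000 / 0.430800 ≈ 0.4178

Pr[DDoS attack | latency alert] ≈ 0.6164; Pr[DDoS attack | latency alert, misconfigured router] ≈ 0.4178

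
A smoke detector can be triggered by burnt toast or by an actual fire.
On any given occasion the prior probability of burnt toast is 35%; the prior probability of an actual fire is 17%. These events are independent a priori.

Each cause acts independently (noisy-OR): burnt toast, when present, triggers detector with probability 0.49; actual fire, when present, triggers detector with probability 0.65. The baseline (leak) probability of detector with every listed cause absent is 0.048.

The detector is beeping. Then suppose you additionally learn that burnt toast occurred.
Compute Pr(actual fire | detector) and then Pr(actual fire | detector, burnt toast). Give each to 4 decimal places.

Pr(actual fire | detector) ≈ 0.4124; Pr(actual fire | detector, burnt toast) ≈ 0.2484

Under noisy-OR, P(detector | causes) = 1 − (1−0.048)·∏(1−qᵢ) over the active causes.
P(detector) = 0.048×0.65×0.83 + 0.6668×0.65×0.17 + 0.51448×0.35×0.83 + 0.830068×0.35×0.17 = 0.025896 + 0.073681 + 0.149456 + 0.049389 = 0.298422
The actual fire-present share is 0.073681 + 0.049389 = 0.123070.
Hence the posterior is 0.123070/0.298422 ≈ 0.4124.

With the extra evidence:
Sum P(detector|·) weighted by the priors over both values of actual fire:
  P(detector | burnt toast) = 0.51448·0.83 + 0.830068·0.17
        = 0.427018 + 0.141112 = 0.568130
The terms with actual fire present sum to 0.141112, so
  P(actual fire | detector, burnt toast) = 0.141112 / 0.568130 ≈ 0.2484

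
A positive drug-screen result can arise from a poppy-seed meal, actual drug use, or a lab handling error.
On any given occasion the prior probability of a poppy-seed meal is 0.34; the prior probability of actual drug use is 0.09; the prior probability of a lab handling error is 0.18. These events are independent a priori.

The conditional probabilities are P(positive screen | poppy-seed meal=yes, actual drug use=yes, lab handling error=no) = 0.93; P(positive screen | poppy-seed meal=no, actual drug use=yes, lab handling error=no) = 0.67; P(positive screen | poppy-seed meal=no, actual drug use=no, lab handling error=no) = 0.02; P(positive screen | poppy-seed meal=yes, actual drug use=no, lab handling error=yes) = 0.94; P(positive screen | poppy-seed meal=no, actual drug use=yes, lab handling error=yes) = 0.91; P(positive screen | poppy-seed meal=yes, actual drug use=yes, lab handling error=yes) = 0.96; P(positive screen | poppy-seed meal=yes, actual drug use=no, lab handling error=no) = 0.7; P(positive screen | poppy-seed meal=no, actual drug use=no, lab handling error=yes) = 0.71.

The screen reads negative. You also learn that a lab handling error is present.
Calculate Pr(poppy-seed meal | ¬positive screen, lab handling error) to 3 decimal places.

Pr(poppy-seed meal | ¬positive screen, lab handling error) ≈ 0.099

P(¬positive screen | lab handling error) = 0.29×0.66×0.91 + 0.09×0.66×0.09 + 0.06×0.34×0.91 + 0.04×0.34×0.09 = 0.174174 + 0.005346 + 0.018564 + 0.001224 = 0.199308
Of this, 0.019788 comes from 0.018564 + 0.001224 (the poppy-seed meal=true cases).
So P(poppy-seed meal | ¬positive screen, lab handling error) = 0.019788/0.199308 ≈ 0.099.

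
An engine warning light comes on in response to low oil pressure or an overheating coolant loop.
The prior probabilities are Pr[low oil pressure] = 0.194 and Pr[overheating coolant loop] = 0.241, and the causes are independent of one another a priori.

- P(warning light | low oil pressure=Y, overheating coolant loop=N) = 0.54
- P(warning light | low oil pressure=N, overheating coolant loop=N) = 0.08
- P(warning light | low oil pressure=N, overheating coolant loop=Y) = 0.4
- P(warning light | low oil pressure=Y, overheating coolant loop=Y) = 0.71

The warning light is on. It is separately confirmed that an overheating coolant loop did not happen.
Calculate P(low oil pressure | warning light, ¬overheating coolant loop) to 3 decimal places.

Sum P(warning light|·) weighted by the priors over both values of low oil pressure:
  P(warning light | ¬overheating coolant loop) = 0.08×0.806 + 0.54×0.194
        = 0.064480 + 0.104760 = 0.169240
The terms with low oil pressure present sum to 0.104760, so
  P(low oil pressure | warning light, ¬overheating coolant loop) = 0.104760 / 0.169240 ≈ 0.619

P(low oil pressure | warning light, ¬overheating coolant loop) ≈ 0.619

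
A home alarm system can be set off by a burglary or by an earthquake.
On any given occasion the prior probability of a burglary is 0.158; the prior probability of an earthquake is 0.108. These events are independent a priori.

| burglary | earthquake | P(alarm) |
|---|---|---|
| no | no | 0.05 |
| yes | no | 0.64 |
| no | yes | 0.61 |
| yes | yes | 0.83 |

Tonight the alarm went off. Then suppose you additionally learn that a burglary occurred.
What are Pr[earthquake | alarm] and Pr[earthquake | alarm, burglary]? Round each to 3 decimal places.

Pr[earthquake | alarm] ≈ 0.353; Pr[earthquake | alarm, burglary] ≈ 0.136

Enumerate the 4 (burglary, earthquake) configurations and weight by the priors:
  P(alarm) = 0.05*0.842*0.892 + 0.61*0.842*0.108 + 0.64*0.158*0.892 + 0.83*0.158*0.108
        = 0.037553 + 0.055471 + 0.090199 + 0.014163 = 0.197386
Keeping only the earthquake-present terms gives 0.069634, so
  P(earthquake | alarm) = 0.069634 / 0.197386 ≈ 0.353

Now condition on the additional information:
By total probability over both values of earthquake:
  P(alarm | burglary) = 0.64×0.892 + 0.83×0.108
        = 0.570880 + 0.089640 = 0.660520
Configurations with earthquake contribute 0.089640, so
  P(earthquake | alarm, burglary) = 0.089640 / 0.660520 ≈ 0.136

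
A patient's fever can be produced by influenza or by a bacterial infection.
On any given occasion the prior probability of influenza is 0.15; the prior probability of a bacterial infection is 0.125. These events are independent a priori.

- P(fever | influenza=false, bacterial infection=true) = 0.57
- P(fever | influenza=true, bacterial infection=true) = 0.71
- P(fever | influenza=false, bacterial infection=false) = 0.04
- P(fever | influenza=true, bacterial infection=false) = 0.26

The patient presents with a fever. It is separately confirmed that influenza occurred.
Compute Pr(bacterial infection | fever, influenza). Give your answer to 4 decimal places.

Enumerate both values of bacterial infection and weight by the priors:
  P(fever | influenza) = 0.26×0.875 + 0.71×0.125
        = 0.227500 + 0.088750 = 0.316250
Configurations with bacterial infection contribute 0.088750, so
  P(bacterial infection | fever, influenza) = 0.088750 / 0.316250 ≈ 0.2806

Pr(bacterial infection | fever, influenza) ≈ 0.2806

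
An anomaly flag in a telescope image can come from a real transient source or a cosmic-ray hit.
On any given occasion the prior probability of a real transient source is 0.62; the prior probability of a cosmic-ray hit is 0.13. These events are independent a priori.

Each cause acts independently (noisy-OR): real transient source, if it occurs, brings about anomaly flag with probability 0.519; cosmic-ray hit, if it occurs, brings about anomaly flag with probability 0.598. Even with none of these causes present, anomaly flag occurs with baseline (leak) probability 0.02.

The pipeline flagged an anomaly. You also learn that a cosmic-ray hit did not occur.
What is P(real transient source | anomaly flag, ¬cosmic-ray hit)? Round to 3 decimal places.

P(real transient source | anomaly flag, ¬cosmic-ray hit) ≈ 0.977

Under noisy-OR, P(anomaly flag | causes) = 1 − (1−0.02)·∏(1−qᵢ) over the active causes.
Numerator (weight on configurations with real transient source): 0.52862×0.62 = 0.327744
The normalizing constant is 0.02×0.38 + 0.52862×0.62 = 0.335344
P(real transient source | anomaly flag, ¬cosmic-ray hit) = 0.327744/0.335344 ≈ 0.977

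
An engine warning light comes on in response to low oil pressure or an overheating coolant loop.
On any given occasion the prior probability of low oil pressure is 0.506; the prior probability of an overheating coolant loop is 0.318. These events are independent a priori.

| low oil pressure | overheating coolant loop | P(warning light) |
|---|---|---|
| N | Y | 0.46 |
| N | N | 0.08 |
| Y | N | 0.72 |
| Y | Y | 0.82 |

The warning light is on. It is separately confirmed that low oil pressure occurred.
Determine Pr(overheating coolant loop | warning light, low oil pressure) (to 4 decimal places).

Pr(overheating coolant loop | warning light, low oil pressure) ≈ 0.3468

P(warning light | low oil pressure) = 0.72*0.682 + 0.82*0.318 = 0.491040 + 0.260760 = 0.751800
Of this, 0.260760 comes from 0.82*0.318 (the overheating coolant loop=true cases).
P(overheating coolant loop | warning light, low oil pressure) = 0.260760 / 0.751800 ≈ 0.3468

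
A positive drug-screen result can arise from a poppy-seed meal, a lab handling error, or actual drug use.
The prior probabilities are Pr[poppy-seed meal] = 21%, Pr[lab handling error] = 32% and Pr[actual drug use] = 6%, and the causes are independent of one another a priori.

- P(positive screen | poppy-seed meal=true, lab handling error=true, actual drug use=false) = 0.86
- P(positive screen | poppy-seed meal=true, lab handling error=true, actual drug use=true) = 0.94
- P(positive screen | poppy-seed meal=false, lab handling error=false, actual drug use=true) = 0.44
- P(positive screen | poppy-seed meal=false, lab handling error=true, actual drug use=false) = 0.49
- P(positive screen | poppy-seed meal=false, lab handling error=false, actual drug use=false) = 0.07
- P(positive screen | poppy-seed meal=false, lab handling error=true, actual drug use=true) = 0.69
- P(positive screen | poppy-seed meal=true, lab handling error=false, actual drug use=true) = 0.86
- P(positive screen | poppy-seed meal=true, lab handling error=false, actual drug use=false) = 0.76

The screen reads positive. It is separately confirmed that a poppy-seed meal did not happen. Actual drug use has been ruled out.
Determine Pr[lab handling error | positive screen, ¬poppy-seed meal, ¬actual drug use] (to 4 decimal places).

For the numerator, keep only lab handling error=true terms: 0.49*0.32 = 0.156800
Normalizer over all consistent configurations: 0.07*0.68 + 0.49*0.32 = 0.204400
Posterior = 0.156800 / 0.204400 ≈ 0.7671

Pr[lab handling error | positive screen, ¬poppy-seed meal, ¬actual drug use] ≈ 0.7671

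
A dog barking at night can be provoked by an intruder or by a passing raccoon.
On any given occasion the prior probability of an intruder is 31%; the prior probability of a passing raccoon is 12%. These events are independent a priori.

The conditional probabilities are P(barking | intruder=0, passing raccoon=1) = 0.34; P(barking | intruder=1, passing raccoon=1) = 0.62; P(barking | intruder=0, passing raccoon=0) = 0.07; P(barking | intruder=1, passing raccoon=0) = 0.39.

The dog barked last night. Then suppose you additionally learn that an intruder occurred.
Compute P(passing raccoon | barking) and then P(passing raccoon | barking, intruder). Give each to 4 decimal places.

For the numerator, keep only passing raccoon=true terms: 0.028152 + 0.023064 = 0.051216
Normalizer over all consistent configurations: 0.07·0.69·0.88 + 0.34·0.69·0.12 + 0.39·0.31·0.88 + 0.62·0.31·0.12 = 0.200112
Posterior = 0.051216 / 0.200112 ≈ 0.2559

Now condition on the additional information:
Weight on passing raccoon=true, given the evidence: 0.62·0.12 = 0.074400
Denominator P(barking | intruder): 0.39·0.88 + 0.62·0.12 = 0.417600
Posterior = 0.074400 / 0.417600 ≈ 0.1782

P(passing raccoon | barking) ≈ 0.2559; P(passing raccoon | barking, intruder) ≈ 0.1782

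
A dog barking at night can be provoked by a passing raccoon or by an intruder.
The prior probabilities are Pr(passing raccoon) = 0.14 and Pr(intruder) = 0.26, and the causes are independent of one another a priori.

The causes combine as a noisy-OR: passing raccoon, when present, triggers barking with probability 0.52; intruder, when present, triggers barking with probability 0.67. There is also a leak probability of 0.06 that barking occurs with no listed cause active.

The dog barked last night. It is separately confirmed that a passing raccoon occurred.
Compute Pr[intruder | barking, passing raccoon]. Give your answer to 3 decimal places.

Pr[intruder | barking, passing raccoon] ≈ 0.353

Under noisy-OR, P(barking | causes) = 1 − (1−0.06)·∏(1−qᵢ) over the active causes.
P(barking | passing raccoon) = 0.5488·0.74 + 0.851104·0.26 = 0.406112 + 0.221287 = 0.627399
Restricting to configurations with intruder present: 0.851104·0.26 = 0.221287.
So P(intruder | barking, passing raccoon) = 0.221287/0.627399 ≈ 0.353.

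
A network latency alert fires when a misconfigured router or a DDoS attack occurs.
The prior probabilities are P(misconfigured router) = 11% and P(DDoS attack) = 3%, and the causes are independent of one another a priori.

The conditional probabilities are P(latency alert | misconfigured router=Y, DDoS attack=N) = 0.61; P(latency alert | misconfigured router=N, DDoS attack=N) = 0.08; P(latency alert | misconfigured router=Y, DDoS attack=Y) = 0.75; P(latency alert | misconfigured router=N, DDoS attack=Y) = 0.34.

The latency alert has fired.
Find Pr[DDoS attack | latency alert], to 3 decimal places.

Pr[DDoS attack | latency alert] ≈ 0.079

Enumerate the 4 (misconfigured router, DDoS attack) configurations and weight by the priors:
  P(latency alert) = 0.08·0.89·0.97 + 0.34·0.89·0.03 + 0.61·0.11·0.97 + 0.75·0.11·0.03
        = 0.069064 + 0.009078 + 0.065087 + 0.002475 = 0.145704
Configurations with DDoS attack contribute 0.011553, so
  P(DDoS attack | latency alert) = 0.011553 / 0.145704 ≈ 0.079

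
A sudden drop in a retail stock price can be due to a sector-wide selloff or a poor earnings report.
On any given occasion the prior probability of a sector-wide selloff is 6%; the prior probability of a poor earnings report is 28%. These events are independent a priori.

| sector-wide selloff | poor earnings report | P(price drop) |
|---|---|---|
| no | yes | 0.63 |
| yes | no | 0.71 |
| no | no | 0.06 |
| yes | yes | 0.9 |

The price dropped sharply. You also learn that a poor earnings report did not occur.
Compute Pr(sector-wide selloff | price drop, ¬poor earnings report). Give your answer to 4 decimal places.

Pr(sector-wide selloff | price drop, ¬poor earnings report) ≈ 0.4303

P(price drop | ¬poor earnings report) = 0.06×0.94 + 0.71×0.06 = 0.056400 + 0.042600 = 0.099000
Restricting to configurations with sector-wide selloff present: 0.71×0.06 = 0.042600.
Hence the posterior is 0.042600/0.099000 ≈ 0.4303.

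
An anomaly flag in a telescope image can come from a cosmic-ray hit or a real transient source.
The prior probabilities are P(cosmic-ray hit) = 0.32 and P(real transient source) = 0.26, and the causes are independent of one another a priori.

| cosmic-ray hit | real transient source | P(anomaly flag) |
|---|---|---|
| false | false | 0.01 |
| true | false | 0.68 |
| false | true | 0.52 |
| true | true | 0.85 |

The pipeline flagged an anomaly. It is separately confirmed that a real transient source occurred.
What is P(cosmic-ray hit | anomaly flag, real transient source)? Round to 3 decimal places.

P(cosmic-ray hit | anomaly flag, real transient source) ≈ 0.435

For the numerator, keep only cosmic-ray hit=true terms: 0.85*0.32 = 0.272000
Denominator P(anomaly flag | real transient source): 0.52*0.68 + 0.85*0.32 = 0.625600
Posterior = 0.272000 / 0.625600 ≈ 0.435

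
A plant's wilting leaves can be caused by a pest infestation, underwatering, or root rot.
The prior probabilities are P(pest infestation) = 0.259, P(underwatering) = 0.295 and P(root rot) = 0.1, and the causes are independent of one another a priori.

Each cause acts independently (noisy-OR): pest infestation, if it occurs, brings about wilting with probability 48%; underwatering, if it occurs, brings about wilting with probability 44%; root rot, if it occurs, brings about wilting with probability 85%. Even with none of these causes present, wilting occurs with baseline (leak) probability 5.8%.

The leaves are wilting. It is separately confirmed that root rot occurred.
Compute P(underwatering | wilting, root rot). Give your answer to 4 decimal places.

Under noisy-OR, P(wilting | causes) = 1 − (1−0.058)·∏(1−qᵢ) over the active causes.
By total probability over the 4 (pest infestation, underwatering) configurations:
  P(wilting | root rot) = 0.8587·0.741·0.705 + 0.920872·0.741·0.295 + 0.926524·0.259·0.705 + 0.958853·0.259·0.295
        = 0.448589 + 0.201298 + 0.169179 + 0.073261 = 0.892327
Configurations with underwatering contribute 0.274559, so
  P(underwatering | wilting, root rot) = 0.274559 / 0.892327 ≈ 0.3077

P(underwatering | wilting, root rot) ≈ 0.3077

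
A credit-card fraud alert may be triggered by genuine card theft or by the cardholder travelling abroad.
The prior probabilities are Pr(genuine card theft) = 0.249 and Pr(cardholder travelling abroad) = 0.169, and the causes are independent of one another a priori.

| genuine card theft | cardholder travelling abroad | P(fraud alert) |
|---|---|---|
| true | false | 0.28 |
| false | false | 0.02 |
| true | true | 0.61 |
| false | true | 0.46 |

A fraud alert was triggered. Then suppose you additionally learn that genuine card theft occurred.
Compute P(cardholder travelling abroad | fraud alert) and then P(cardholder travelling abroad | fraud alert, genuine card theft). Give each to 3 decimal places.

For the numerator, keep only cardholder travelling abroad=true terms: 0.058383 + 0.025669 = 0.084052
The normalizing constant is 0.02*0.751*0.831 + 0.46*0.751*0.169 + 0.28*0.249*0.831 + 0.61*0.249*0.169 = 0.154471
P(cardholder travelling abroad | fraud alert) = 0.084052/0.154471 ≈ 0.544

Now also conditioning on genuine card theft=true:
For the numerator, keep only cardholder travelling abroad=true terms: 0.61·0.169 = 0.103090
Normalizer over all consistent configurations: 0.28·0.831 + 0.61·0.169 = 0.335770
Posterior = 0.103090 / 0.335770 ≈ 0.307

P(cardholder travelling abroad | fraud alert) ≈ 0.544; P(cardholder travelling abroad | fraud alert, genuine card theft) ≈ 0.307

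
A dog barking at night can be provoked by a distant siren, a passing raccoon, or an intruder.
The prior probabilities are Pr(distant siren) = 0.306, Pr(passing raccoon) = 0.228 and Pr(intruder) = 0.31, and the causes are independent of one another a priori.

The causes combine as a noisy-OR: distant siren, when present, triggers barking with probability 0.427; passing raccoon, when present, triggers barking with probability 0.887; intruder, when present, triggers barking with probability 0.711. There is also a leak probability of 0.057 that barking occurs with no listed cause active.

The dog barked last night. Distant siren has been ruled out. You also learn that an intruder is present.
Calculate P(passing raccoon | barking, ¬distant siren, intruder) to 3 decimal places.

P(passing raccoon | barking, ¬distant siren, intruder) ≈ 0.282

Under noisy-OR, P(barking | causes) = 1 − (1−0.057)·∏(1−qᵢ) over the active causes.
P(barking | ¬distant siren, intruder) = 0.727473·0.772 + 0.969204·0.228 = 0.561609 + 0.220979 = 0.782588
The passing raccoon-present share is 0.969204·0.228 = 0.220979.
So P(passing raccoon | barking, ¬distant siren, intruder) = 0.220979/0.782588 ≈ 0.282.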